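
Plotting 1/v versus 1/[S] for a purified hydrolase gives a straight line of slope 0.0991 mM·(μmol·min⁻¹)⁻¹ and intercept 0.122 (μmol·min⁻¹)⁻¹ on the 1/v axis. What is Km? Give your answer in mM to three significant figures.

y-intercept = 1/Vmax ⇒ Vmax = 8.20 μmol·min⁻¹; slope = Km/Vmax ⇒ Km = slope × Vmax.
Km = 0.0991 × 8.20 = 0.812 mM.

0.812 mM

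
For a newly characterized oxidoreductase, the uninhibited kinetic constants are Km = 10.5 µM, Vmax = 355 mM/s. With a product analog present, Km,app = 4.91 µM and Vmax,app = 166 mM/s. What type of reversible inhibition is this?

Both Km and Vmax decrease by the same factor (~2.14-fold) — characteristic of uncompetitive inhibition.

uncompetitive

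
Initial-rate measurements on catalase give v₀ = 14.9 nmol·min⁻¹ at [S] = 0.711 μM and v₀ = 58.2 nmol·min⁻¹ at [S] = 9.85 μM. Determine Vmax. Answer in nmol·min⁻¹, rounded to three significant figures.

In reciprocal form, 1/v = (Km/Vmax)·(1/[S]) + 1/Vmax. The two points give (1/[S], 1/v) = (1.406, 0.06711) and (0.1015, 0.01718).
Slope = (0.06711 − 0.01718)/(1.406 − 0.1015) = 0.03826; intercept = 0.06711 − 0.03826×1.406 = 0.01330.
Vmax = 1/intercept = 75.2 nmol·min⁻¹; Km = slope × Vmax = 0.03826 × 75.2 = 2.88 μM.

75.2 nmol·min⁻¹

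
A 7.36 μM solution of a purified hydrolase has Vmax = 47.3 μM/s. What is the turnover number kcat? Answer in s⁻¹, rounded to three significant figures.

kcat = Vmax/[E]total = 47.3 μM/s / 7.36 μM = 6.43 s⁻¹.

6.43 s⁻¹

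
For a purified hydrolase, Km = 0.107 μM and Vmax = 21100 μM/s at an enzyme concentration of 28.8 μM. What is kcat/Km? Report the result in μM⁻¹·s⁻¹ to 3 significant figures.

kcat = Vmax/[E]total = 21100/28.8 = 733 s⁻¹.
kcat/Km = 733/0.107 = 6850 μM⁻¹·s⁻¹.

6850 μM⁻¹·s⁻¹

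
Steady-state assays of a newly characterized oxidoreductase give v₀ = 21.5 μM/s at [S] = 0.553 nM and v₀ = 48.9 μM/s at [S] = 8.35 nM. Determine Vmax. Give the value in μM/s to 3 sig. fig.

In reciprocal form, 1/v = (Km/Vmax)·(1/[S]) + 1/Vmax. The two points give (1/[S], 1/v) = (1.808, 0.04651) and (0.1198, 0.02045).
Slope = (0.04651 − 0.02045)/(1.808 − 0.1198) = 0.01543; intercept = 0.04651 − 0.01543×1.808 = 0.01860.
Vmax = 1/intercept = 53.8 μM/s; Km = slope × Vmax = 0.01543 × 53.8 = 0.830 nM.

53.8 μM/s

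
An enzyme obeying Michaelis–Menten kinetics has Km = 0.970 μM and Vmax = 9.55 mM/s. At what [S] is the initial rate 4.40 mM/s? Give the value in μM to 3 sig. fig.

0.829 μM

The required fractional saturation is v/Vmax = 4.40/9.55 = 0.4607.
Then [S]/(Km+[S]) = 0.4607 ⇒ [S] = 0.970 × 0.4607/(1 − 0.4607) = 0.829 μM.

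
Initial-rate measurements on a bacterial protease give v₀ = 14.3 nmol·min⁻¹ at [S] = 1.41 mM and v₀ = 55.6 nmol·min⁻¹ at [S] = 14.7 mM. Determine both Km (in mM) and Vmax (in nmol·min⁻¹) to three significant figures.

Km = 6.49 mM; Vmax = 80.2 nmol·min⁻¹

From v = Vmax[S]/(Km+[S]), each point gives Vmax = v(Km+[S])/[S].
Equating: 14.3(Km+1.41)/1.41 = 55.6(Km+14.7)/14.7.
10.14·Km + 14.3 = 3.782·Km + 55.6, so (10.14 − 3.782)·Km = 55.6 − 14.3.
Km = 41.30/6.360 = 6.49 mM; then Vmax = 14.3(6.49+1.41)/1.41 = 80.2 nmol·min⁻¹.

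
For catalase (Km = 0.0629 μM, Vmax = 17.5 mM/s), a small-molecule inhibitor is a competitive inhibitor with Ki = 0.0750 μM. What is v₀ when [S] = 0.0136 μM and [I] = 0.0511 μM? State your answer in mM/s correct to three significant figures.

α = 1 + [I]/Ki = 1 + 0.0511/0.0750 = 1.681.
For a competitive inhibitor, Vmax is unchanged and the apparent Km becomes α·Km: Km,app = 0.106 μM, Vmax,app = 17.5 mM/s.
v = Vmax,app·[S]/(Km,app + [S]) = 17.5 × 0.0136/(0.106 + 0.0136) = 1.99 mM/s.

1.99 mM/s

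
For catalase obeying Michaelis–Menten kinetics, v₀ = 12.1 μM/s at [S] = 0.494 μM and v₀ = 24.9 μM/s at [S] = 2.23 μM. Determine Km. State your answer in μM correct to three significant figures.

In reciprocal form, 1/v = (Km/Vmax)·(1/[S]) + 1/Vmax. The two points give (1/[S], 1/v) = (2.024, 0.08264) and (0.4484, 0.04016).
Slope = (0.08264 − 0.04016)/(2.024 − 0.4484) = 0.02696; intercept = 0.08264 − 0.02696×2.024 = 0.02807.
Vmax = 1/intercept = 35.6 μM/s; Km = slope × Vmax = 0.02696 × 35.6 = 0.960 μM.

0.960 μM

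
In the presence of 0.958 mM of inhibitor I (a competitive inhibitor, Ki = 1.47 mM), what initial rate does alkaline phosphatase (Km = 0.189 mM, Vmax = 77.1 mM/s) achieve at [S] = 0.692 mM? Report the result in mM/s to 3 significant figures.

With α = 1 + [I]/Ki = 1 + 0.958/1.47 = 1.652, the competitive rate law is v = Vmax[S] / (αKm + [S]).
v = 77.1×0.692 / (1.652×0.189 + 0.692) = 53.35/1.004 = 53.1 mM/s.

53.1 mM/s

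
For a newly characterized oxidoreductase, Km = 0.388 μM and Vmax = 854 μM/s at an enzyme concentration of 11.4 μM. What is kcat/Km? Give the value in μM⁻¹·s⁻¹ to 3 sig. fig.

kcat = Vmax/[E]total = 854/11.4 = 74.9 s⁻¹.
kcat/Km = 74.9/0.388 = 193 μM⁻¹·s⁻¹.

193 μM⁻¹·s⁻¹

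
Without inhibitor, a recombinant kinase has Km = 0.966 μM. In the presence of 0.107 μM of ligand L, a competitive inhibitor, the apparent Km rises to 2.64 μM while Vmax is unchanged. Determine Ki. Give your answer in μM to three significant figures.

Competitive: Km,app = α·Km with α = 1 + [I]/Ki.
α = Km,app/Km = 2.64/0.966 = 2.733.
Since α = 1 + [I]/Ki, [I]/Ki = 2.733 − 1 = 1.733 and Ki = 0.107/1.733 = 0.0617 μM.

0.0617 μM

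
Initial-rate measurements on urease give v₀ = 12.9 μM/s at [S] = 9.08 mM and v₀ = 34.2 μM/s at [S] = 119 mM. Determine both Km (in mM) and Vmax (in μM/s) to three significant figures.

Km = 18.8 mM; Vmax = 39.6 μM/s

In reciprocal form, 1/v = (Km/Vmax)·(1/[S]) + 1/Vmax. The two points give (1/[S], 1/v) = (0.1101, 0.07752) and (0.008403, 0.02924).
Slope = (0.07752 − 0.02924)/(0.1101 − 0.008403) = 0.4746; intercept = 0.07752 − 0.4746×0.1101 = 0.02525.
Vmax = 1/intercept = 39.6 μM/s; Km = slope × Vmax = 0.4746 × 39.6 = 18.8 mM.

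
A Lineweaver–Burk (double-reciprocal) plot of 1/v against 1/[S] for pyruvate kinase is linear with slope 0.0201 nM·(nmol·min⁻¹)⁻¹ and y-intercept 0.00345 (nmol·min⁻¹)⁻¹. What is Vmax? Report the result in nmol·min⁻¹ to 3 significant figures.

290 nmol·min⁻¹

The y-intercept of a Lineweaver–Burk plot equals 1/Vmax, so Vmax = 1/0.00345 = 290 nmol·min⁻¹.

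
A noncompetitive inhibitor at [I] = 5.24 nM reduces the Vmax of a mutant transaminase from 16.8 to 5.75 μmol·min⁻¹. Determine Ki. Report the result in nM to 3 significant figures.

2.73 nM

Noncompetitive: Vmax,app = Vmax/α with α = 1 + [I]/Ki.
α = Vmax/Vmax,app = 16.8/5.75 = 2.922.
Since α = 1 + [I]/Ki, [I]/Ki = 2.922 − 1 = 1.922 and Ki = 5.24/1.922 = 2.73 nM.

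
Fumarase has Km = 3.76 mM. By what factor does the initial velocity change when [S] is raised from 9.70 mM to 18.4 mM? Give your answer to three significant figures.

Since Vmax cancels, v₂/v₁ = [S]₂(Km+[S]₁) / [S]₁(Km+[S]₂).
= 18.4×(3.76+9.70) / (9.70×(3.76+18.4)) = 247.7/215.0 = 1.15.

1.15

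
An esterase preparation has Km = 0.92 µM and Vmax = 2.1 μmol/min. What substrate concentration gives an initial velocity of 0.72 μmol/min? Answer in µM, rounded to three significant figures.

Rearranging v = Vmax[S]/(Km+[S]) gives [S] = Km·v/(Vmax − v).
[S] = 0.92 × 0.72 / (2.1 − 0.72) = 0.6624/1.380 = 0.480 µM.

0.480 µM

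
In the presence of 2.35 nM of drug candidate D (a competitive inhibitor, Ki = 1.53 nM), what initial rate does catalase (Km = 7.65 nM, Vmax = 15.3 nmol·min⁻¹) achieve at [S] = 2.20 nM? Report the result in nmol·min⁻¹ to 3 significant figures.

α = 1 + [I]/Ki = 1 + 2.35/1.53 = 2.536.
For a competitive inhibitor, Vmax is unchanged and the apparent Km becomes α·Km: Km,app = 19.4 nM, Vmax,app = 15.3 nmol·min⁻¹.
v = Vmax,app·[S]/(Km,app + [S]) = 15.3 × 2.20/(19.4 + 2.20) = 1.56 nmol·min⁻¹.

1.56 nmol·min⁻¹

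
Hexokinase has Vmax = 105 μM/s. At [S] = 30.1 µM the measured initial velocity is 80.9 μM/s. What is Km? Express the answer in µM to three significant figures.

8.97 µM

From v = Vmax[S]/(Km+[S]), Km = [S](Vmax − v)/v.
Km = 30.1 × (105 − 80.9) / 80.9 = 725.4/80.9 = 8.97 µM.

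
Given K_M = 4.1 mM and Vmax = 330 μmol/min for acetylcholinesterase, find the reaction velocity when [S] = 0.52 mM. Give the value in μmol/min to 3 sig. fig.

v = Vmax·[S]/(Km + [S]) = 330 × 0.52 / (4.1 + 0.52)
  = 171.6 / 4.620 = 37.1 μmol/min.

37.1 μmol/min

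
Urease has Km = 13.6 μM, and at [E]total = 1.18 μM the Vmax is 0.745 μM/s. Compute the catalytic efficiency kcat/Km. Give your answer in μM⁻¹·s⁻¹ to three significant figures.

0.0464 μM⁻¹·s⁻¹

kcat = Vmax/[E]total = 0.745/1.18 = 0.631 s⁻¹.
kcat/Km = 0.631/13.6 = 0.0464 μM⁻¹·s⁻¹.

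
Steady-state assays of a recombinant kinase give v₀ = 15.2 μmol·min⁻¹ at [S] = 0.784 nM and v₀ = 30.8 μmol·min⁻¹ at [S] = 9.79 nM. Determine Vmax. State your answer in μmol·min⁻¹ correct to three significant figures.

33.8 μmol·min⁻¹

From v = Vmax[S]/(Km+[S]), each point gives Vmax = v(Km+[S])/[S].
Equating: 15.2(Km+0.784)/0.784 = 30.8(Km+9.79)/9.79.
19.39·Km + 15.2 = 3.146·Km + 30.8, so (19.39 − 3.146)·Km = 30.8 − 15.2.
Km = 15.60/16.24 = 0.960 nM; then Vmax = 15.2(0.960+0.784)/0.784 = 33.8 μmol·min⁻¹.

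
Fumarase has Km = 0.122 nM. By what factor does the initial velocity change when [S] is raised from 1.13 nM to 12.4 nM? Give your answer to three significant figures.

The fractional saturations are [S]/(Km+[S]) = 1.13/1.252 = 0.9026 and 12.4/12.52 = 0.9903.
v₂/v₁ is just their ratio: 0.9903/0.9026 = 1.10.

1.10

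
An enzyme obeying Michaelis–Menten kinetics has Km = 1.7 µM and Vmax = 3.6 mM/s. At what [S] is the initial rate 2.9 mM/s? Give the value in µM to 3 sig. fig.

7.04 µM

The required fractional saturation is v/Vmax = 2.9/3.6 = 0.8056.
Then [S]/(Km+[S]) = 0.8056 ⇒ [S] = 1.7 × 0.8056/(1 − 0.8056) = 7.04 µM.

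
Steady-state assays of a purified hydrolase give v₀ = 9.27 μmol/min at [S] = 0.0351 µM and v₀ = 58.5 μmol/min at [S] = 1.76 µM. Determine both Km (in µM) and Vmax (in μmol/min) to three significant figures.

In reciprocal form, 1/v = (Km/Vmax)·(1/[S]) + 1/Vmax. The two points give (1/[S], 1/v) = (28.49, 0.1079) and (0.5682, 0.01709).
Slope = (0.1079 − 0.01709)/(28.49 − 0.5682) = 0.003251; intercept = 0.1079 − 0.003251×28.49 = 0.01525.
Vmax = 1/intercept = 65.6 μmol/min; Km = slope × Vmax = 0.003251 × 65.6 = 0.213 µM.

Km = 0.213 µM; Vmax = 65.6 μmol/min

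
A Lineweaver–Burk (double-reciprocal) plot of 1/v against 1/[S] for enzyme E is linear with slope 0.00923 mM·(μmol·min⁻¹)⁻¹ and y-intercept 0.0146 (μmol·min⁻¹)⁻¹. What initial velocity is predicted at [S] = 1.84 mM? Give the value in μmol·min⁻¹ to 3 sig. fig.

51.0 μmol·min⁻¹

The y-intercept is 1/Vmax, so Vmax = 1/0.0146 = 68.5 μmol·min⁻¹.
The slope is Km/Vmax, so Km = 0.00923 × 68.5 = 0.632 mM.
Then v = 68.5 × 1.84/(0.632 + 1.84) = 51.0 μmol·min⁻¹.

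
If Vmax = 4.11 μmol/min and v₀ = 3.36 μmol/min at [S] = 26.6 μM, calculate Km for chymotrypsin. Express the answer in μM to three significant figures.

5.94 μM

From v = Vmax[S]/(Km+[S]), Km = [S](Vmax − v)/v.
Km = 26.6 × (4.11 − 3.36) / 3.36 = 19.95/3.36 = 5.94 μM.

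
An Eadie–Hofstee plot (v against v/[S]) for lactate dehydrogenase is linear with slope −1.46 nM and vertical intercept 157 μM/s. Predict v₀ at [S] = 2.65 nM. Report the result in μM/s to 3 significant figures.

101 μM/s

In the Eadie–Hofstee form v = Vmax − Km·(v/[S]), the slope is −Km and the intercept is Vmax, so Km = 1.46 nM and Vmax = 157 μM/s.
v = 157 × 2.65/(1.46 + 2.65) = 101 μM/s.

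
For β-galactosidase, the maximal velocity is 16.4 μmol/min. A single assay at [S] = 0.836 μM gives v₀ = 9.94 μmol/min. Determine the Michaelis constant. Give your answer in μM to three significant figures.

0.543 μM

From v = Vmax[S]/(Km+[S]), Km = [S](Vmax − v)/v.
Km = 0.836 × (16.4 − 9.94) / 9.94 = 5.401/9.94 = 0.543 μM.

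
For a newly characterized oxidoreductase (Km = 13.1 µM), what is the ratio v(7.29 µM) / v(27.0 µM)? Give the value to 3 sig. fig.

0.531

Since Vmax cancels, v₂/v₁ = [S]₂(Km+[S]₁) / [S]₁(Km+[S]₂).
= 7.29×(13.1+27.0) / (27.0×(13.1+7.29)) = 292.3/550.5 = 0.531.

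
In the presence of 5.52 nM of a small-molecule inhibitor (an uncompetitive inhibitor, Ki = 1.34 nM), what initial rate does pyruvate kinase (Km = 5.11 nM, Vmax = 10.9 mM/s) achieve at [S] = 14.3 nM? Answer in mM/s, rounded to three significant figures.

1.99 mM/s

α = 1 + [I]/Ki = 1 + 5.52/1.34 = 5.119.
For an uncompetitive inhibitor, both parameters are divided by α, giving Vmax/α and Km/α: Km,app = 0.998 nM, Vmax,app = 2.13 mM/s.
v = Vmax,app·[S]/(Km,app + [S]) = 2.13 × 14.3/(0.998 + 14.3) = 1.99 mM/s.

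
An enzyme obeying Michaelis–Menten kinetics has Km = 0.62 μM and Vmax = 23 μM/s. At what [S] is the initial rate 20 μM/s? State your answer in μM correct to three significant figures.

The required fractional saturation is v/Vmax = 20/23 = 0.8696.
Then [S]/(Km+[S]) = 0.8696 ⇒ [S] = 0.62 × 0.8696/(1 − 0.8696) = 4.13 μM.

4.13 μM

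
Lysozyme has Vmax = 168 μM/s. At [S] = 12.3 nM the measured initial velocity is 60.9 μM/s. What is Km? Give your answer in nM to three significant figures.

v/Vmax = 60.9/168 = 0.3625 = [S]/(Km+[S]).
So Km + [S] = [S]/0.3625 = 33.93 nM, giving Km = 33.93 − 12.3 = 21.6 nM.

21.6 nM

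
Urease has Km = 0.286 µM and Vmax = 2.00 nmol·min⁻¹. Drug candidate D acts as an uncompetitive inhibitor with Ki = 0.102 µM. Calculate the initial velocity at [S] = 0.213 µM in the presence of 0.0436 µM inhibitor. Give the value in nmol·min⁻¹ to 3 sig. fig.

α = 1 + [I]/Ki = 1 + 0.0436/0.102 = 1.427.
For an uncompetitive inhibitor, both parameters are divided by α, giving Vmax/α and Km/α: Km,app = 0.200 µM, Vmax,app = 1.40 nmol·min⁻¹.
v = Vmax,app·[S]/(Km,app + [S]) = 1.40 × 0.213/(0.200 + 0.213) = 0.722 nmol·min⁻¹.

0.722 nmol·min⁻¹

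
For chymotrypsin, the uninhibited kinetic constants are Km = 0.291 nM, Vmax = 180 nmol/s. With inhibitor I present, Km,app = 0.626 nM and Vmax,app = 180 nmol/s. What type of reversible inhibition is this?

competitive

Km increases (0.291 → 0.626 nM) while Vmax is unchanged — the hallmark of competitive inhibition.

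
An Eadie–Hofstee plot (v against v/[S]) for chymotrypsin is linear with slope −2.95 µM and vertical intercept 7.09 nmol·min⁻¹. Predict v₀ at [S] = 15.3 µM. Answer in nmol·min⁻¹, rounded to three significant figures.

In the Eadie–Hofstee form v = Vmax − Km·(v/[S]), the slope is −Km and the intercept is Vmax, so Km = 2.95 µM and Vmax = 7.09 nmol·min⁻¹.
v = 7.09 × 15.3/(2.95 + 15.3) = 5.94 nmol·min⁻¹.

5.94 nmol·min⁻¹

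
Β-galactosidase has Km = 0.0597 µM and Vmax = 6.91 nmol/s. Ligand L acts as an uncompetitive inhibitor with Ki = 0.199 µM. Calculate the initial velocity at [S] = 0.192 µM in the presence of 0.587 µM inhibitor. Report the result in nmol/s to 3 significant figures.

α = 1 + [I]/Ki = 1 + 0.587/0.199 = 3.950.
For an uncompetitive inhibitor, both parameters are divided by α, giving Vmax/α and Km/α: Km,app = 0.0151 µM, Vmax,app = 1.75 nmol/s.
v = Vmax,app·[S]/(Km,app + [S]) = 1.75 × 0.192/(0.0151 + 0.192) = 1.62 nmol/s.

1.62 nmol/s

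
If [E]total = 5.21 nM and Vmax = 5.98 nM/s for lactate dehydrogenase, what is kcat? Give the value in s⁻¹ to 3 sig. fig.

kcat = Vmax/[E]total = 5.98 nM/s / 5.21 nM = 1.15 s⁻¹.

1.15 s⁻¹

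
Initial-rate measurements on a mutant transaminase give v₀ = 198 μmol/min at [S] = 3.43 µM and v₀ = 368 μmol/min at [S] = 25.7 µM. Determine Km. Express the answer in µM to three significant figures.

3.92 µM

From v = Vmax[S]/(Km+[S]), each point gives Vmax = v(Km+[S])/[S].
Equating: 198(Km+3.43)/3.43 = 368(Km+25.7)/25.7.
57.73·Km + 198 = 14.32·Km + 368, so (57.73 − 14.32)·Km = 368 − 198.
Km = 170.0/43.41 = 3.92 µM; then Vmax = 198(3.92+3.43)/3.43 = 424 μmol/min.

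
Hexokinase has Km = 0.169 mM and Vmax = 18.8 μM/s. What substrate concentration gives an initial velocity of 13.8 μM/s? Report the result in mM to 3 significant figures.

The required fractional saturation is v/Vmax = 13.8/18.8 = 0.7340.
Then [S]/(Km+[S]) = 0.7340 ⇒ [S] = 0.169 × 0.7340/(1 − 0.7340) = 0.466 mM.

0.466 mM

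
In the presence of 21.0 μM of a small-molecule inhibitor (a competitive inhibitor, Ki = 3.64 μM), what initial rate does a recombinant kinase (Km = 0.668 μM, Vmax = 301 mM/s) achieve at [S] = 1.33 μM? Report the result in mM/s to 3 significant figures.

α = 1 + [I]/Ki = 1 + 21.0/3.64 = 6.769.
For a competitive inhibitor, Vmax is unchanged and the apparent Km becomes α·Km: Km,app = 4.52 μM, Vmax,app = 301 mM/s.
v = Vmax,app·[S]/(Km,app + [S]) = 301 × 1.33/(4.52 + 1.33) = 68.4 mM/s.

68.4 mM/s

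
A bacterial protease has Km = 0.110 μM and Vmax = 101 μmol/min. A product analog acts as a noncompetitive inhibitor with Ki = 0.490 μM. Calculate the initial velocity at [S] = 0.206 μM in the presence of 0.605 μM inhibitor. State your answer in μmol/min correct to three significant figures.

With α = 1 + [I]/Ki = 1 + 0.605/0.490 = 2.235, the noncompetitive rate law is v = (Vmax/α)·[S] / (Km + [S]).
v = (101/2.235)×0.206 / (0.110 + 0.206) = 9.310/0.3160 = 29.5 μmol/min.

29.5 μmol/min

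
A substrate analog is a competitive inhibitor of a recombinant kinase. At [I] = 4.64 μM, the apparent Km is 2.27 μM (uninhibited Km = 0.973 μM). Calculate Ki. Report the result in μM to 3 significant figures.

3.48 μM

Competitive: Km,app = α·Km with α = 1 + [I]/Ki.
α = Km,app/Km = 2.27/0.973 = 2.333.
Ki = [I]/(α − 1) = 4.64/1.333 = 3.48 μM.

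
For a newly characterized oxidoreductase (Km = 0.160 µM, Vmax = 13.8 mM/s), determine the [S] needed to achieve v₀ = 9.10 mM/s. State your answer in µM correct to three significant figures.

0.310 µM

Rearranging v = Vmax[S]/(Km+[S]) gives [S] = Km·v/(Vmax − v).
[S] = 0.160 × 9.10 / (13.8 − 9.10) = 1.456/4.700 = 0.310 µM.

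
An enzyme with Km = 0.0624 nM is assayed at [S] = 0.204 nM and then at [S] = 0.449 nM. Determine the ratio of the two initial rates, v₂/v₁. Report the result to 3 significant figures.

The fractional saturations are [S]/(Km+[S]) = 0.204/0.2664 = 0.7658 and 0.449/0.5114 = 0.8780.
v₂/v₁ is just their ratio: 0.8780/0.7658 = 1.15.

1.15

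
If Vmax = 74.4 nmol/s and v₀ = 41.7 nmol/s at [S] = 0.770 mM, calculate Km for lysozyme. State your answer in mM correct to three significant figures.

v/Vmax = 41.7/74.4 = 0.5605 = [S]/(Km+[S]).
So Km + [S] = [S]/0.5605 = 1.374 mM, giving Km = 1.374 − 0.770 = 0.604 mM.

0.604 mM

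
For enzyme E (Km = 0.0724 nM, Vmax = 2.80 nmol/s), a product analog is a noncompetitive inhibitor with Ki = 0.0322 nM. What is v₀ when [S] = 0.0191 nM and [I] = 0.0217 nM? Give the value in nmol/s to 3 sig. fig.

α = 1 + [I]/Ki = 1 + 0.0217/0.0322 = 1.674.
For a noncompetitive inhibitor, Vmax is reduced to Vmax/α while Km is unchanged: Km,app = 0.0724 nM, Vmax,app = 1.67 nmol/s.
v = Vmax,app·[S]/(Km,app + [S]) = 1.67 × 0.0191/(0.0724 + 0.0191) = 0.349 nmol/s.

0.349 nmol/s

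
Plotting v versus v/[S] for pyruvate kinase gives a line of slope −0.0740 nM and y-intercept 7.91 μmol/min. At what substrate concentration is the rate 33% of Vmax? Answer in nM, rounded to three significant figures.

0.0364 nM

The Eadie–Hofstee slope gives Km = 0.0740 nM (slope = −Km).
v/Vmax = [S]/(Km+[S]) = 0.33 ⇒ [S] = Km·0.33/(1−0.33) = 0.0740 × 0.4925 = 0.0364 nM.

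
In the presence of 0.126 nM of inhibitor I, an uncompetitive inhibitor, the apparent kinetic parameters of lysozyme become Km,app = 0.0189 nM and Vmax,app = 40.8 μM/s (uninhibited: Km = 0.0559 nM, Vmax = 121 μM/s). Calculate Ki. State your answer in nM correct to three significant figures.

0.0641 nM

Uncompetitive: Vmax,app = Vmax/α (and Km,app = Km/α) with α = 1 + [I]/Ki.
α = Vmax/Vmax,app = 121/40.8 = 2.966.
Since α = 1 + [I]/Ki, [I]/Ki = 2.966 − 1 = 1.966 and Ki = 0.126/1.966 = 0.0641 nM.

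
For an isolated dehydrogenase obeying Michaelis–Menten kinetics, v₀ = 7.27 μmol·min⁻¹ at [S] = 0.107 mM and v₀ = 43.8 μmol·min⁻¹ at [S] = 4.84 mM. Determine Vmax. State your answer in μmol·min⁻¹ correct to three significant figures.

From v = Vmax[S]/(Km+[S]), each point gives Vmax = v(Km+[S])/[S].
Equating: 7.27(Km+0.107)/0.107 = 43.8(Km+4.84)/4.84.
67.94·Km + 7.27 = 9.050·Km + 43.8, so (67.94 − 9.050)·Km = 43.8 − 7.27.
Km = 36.53/58.89 = 0.620 mM; then Vmax = 7.27(0.620+0.107)/0.107 = 49.4 μmol·min⁻¹.

49.4 μmol·min⁻¹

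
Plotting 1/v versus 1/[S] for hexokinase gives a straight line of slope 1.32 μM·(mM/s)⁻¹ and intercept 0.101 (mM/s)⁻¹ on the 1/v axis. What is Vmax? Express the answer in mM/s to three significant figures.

The y-intercept of a Lineweaver–Burk plot equals 1/Vmax, so Vmax = 1/0.101 = 9.90 mM/s.

9.90 mM/s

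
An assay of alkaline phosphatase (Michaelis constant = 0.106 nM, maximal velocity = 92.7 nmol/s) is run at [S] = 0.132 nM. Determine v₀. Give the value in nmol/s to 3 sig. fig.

51.4 nmol/s

[S]/(Km+[S]) = 0.132/0.2380 = 0.5546, the fractional saturation.
v = 0.5546 × Vmax = 0.5546 × 92.7 = 51.4 nmol/s.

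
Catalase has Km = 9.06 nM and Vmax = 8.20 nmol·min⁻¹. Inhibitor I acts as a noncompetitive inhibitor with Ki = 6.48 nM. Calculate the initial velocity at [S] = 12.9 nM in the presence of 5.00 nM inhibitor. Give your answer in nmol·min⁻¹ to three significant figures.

2.72 nmol·min⁻¹

With α = 1 + [I]/Ki = 1 + 5.00/6.48 = 1.772, the noncompetitive rate law is v = (Vmax/α)·[S] / (Km + [S]).
v = (8.20/1.772)×12.9 / (9.06 + 12.9) = 59.71/21.96 = 2.72 nmol·min⁻¹.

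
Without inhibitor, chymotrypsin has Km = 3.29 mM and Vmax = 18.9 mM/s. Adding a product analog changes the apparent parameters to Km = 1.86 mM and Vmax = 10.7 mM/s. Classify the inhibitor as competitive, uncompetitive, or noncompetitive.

Both Km and Vmax decrease by the same factor (~1.77-fold) — characteristic of uncompetitive inhibition.

uncompetitive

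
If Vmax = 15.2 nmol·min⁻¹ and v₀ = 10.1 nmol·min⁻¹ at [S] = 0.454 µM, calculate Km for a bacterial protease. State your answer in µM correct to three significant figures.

From v = Vmax[S]/(Km+[S]), Km = [S](Vmax − v)/v.
Km = 0.454 × (15.2 − 10.1) / 10.1 = 2.315/10.1 = 0.229 µM.

0.229 µM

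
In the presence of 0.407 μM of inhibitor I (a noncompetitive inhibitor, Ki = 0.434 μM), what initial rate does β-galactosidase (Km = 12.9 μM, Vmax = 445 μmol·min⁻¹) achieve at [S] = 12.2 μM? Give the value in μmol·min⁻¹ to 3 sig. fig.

112 μmol·min⁻¹

With α = 1 + [I]/Ki = 1 + 0.407/0.434 = 1.938, the noncompetitive rate law is v = (Vmax/α)·[S] / (Km + [S]).
v = (445/1.938)×12.2 / (12.9 + 12.2) = 2802/25.10 = 112 μmol·min⁻¹.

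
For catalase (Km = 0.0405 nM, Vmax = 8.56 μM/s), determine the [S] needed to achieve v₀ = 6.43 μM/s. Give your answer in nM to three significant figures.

0.122 nM

The required fractional saturation is v/Vmax = 6.43/8.56 = 0.7512.
Then [S]/(Km+[S]) = 0.7512 ⇒ [S] = 0.0405 × 0.7512/(1 − 0.7512) = 0.122 nM.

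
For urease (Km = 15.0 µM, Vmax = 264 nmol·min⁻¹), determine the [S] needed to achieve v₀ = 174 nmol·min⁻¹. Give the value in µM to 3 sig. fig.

29.0 µM

Rearranging v = Vmax[S]/(Km+[S]) gives [S] = Km·v/(Vmax − v).
[S] = 15.0 × 174 / (264 − 174) = 2610/90.00 = 29.0 µM.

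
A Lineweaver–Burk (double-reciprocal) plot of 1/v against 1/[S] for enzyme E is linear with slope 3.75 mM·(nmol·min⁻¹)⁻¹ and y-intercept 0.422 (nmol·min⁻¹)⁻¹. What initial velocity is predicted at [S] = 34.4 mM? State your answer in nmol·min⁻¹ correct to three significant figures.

The y-intercept is 1/Vmax, so Vmax = 1/0.422 = 2.37 nmol·min⁻¹.
The slope is Km/Vmax, so Km = 3.75 × 2.37 = 8.89 mM.
Then v = 2.37 × 34.4/(8.89 + 34.4) = 1.88 nmol·min⁻¹.

1.88 nmol·min⁻¹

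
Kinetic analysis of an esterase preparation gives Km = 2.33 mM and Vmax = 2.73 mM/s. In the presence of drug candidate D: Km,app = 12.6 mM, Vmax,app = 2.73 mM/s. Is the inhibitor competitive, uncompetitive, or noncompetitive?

competitive

Km increases (2.33 → 12.6 mM) while Vmax is unchanged — the hallmark of competitive inhibition.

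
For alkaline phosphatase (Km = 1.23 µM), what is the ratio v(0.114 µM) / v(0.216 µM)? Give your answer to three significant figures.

0.568

Since Vmax cancels, v₂/v₁ = [S]₂(Km+[S]₁) / [S]₁(Km+[S]₂).
= 0.114×(1.23+0.216) / (0.216×(1.23+0.114)) = 0.1648/0.2903 = 0.568.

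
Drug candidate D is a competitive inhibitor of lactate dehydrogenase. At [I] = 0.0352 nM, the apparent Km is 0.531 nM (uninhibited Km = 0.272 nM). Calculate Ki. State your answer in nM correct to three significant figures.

Competitive: Km,app = α·Km with α = 1 + [I]/Ki.
α = Km,app/Km = 0.531/0.272 = 1.952.
Since α = 1 + [I]/Ki, [I]/Ki = 1.952 − 1 = 0.9522 and Ki = 0.0352/0.9522 = 0.0370 nM.

0.0370 nM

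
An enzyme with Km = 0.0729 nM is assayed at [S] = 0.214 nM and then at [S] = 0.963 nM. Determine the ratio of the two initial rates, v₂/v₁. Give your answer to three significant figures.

Since Vmax cancels, v₂/v₁ = [S]₂(Km+[S]₁) / [S]₁(Km+[S]₂).
= 0.963×(0.0729+0.214) / (0.214×(0.0729+0.963)) = 0.2763/0.2217 = 1.25.

1.25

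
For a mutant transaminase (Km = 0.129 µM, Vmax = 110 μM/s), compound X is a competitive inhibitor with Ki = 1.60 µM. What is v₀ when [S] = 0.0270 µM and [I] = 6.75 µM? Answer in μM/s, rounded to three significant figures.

4.24 μM/s

With α = 1 + [I]/Ki = 1 + 6.75/1.60 = 5.219, the competitive rate law is v = Vmax[S] / (αKm + [S]).
v = 110×0.0270 / (5.219×0.129 + 0.0270) = 2.970/0.7002 = 4.24 μM/s.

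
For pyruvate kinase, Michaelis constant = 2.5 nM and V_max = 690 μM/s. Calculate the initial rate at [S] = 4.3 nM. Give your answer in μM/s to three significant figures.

v = Vmax·[S]/(Km + [S]) = 690 × 4.3 / (2.5 + 4.3)
  = 2967 / 6.800 = 436 μM/s.

436 μM/s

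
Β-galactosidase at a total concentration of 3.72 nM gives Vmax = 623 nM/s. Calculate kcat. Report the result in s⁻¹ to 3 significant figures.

167 s⁻¹

kcat = Vmax/[E]total = 623 nM/s / 3.72 nM = 167 s⁻¹.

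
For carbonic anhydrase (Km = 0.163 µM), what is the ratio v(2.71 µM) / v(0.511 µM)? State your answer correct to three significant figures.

Since Vmax cancels, v₂/v₁ = [S]₂(Km+[S]₁) / [S]₁(Km+[S]₂).
= 2.71×(0.163+0.511) / (0.511×(0.163+2.71)) = 1.827/1.468 = 1.24.

1.24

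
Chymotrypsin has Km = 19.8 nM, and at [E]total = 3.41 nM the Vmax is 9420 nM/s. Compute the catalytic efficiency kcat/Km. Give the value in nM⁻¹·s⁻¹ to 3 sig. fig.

kcat = Vmax/[E]total = 9420/3.41 = 2760 s⁻¹.
kcat/Km = 2760/19.8 = 140 nM⁻¹·s⁻¹.

140 nM⁻¹·s⁻¹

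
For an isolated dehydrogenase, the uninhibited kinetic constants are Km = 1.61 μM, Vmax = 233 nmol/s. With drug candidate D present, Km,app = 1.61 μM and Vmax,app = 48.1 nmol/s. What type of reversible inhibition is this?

noncompetitive

Vmax decreases (233 → 48.1 nmol/s) while Km is unchanged — pure noncompetitive inhibition.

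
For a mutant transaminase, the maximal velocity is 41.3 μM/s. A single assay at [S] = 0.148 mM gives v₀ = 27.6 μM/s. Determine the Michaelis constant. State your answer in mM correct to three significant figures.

0.0735 mM

v/Vmax = 27.6/41.3 = 0.6683 = [S]/(Km+[S]).
So Km + [S] = [S]/0.6683 = 0.2215 mM, giving Km = 0.2215 − 0.148 = 0.0735 mM.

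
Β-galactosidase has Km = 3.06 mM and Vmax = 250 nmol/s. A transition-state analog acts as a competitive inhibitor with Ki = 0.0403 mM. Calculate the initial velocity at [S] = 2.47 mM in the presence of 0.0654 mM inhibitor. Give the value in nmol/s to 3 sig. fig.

With α = 1 + [I]/Ki = 1 + 0.0654/0.0403 = 2.623, the competitive rate law is v = Vmax[S] / (αKm + [S]).
v = 250×2.47 / (2.623×3.06 + 2.47) = 617.5/10.50 = 58.8 nmol/s.

58.8 nmol/s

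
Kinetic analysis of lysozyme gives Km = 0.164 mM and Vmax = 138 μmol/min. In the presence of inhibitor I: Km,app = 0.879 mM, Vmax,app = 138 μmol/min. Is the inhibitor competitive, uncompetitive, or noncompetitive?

competitive

Km increases (0.164 → 0.879 mM) while Vmax is unchanged — the hallmark of competitive inhibition.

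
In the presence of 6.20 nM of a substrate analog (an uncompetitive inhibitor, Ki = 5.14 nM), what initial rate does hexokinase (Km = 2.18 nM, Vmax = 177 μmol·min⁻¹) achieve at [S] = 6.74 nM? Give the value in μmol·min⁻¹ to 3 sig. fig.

70.0 μmol·min⁻¹

α = 1 + [I]/Ki = 1 + 6.20/5.14 = 2.206.
For an uncompetitive inhibitor, both parameters are divided by α, giving Vmax/α and Km/α: Km,app = 0.988 nM, Vmax,app = 80.2 μmol·min⁻¹.
v = Vmax,app·[S]/(Km,app + [S]) = 80.2 × 6.74/(0.988 + 6.74) = 70.0 μmol·min⁻¹.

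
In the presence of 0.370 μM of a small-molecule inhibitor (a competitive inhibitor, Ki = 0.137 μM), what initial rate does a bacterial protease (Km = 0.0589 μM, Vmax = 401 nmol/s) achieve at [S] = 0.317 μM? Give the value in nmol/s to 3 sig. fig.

α = 1 + [I]/Ki = 1 + 0.370/0.137 = 3.701.
For a competitive inhibitor, Vmax is unchanged and the apparent Km becomes α·Km: Km,app = 0.218 μM, Vmax,app = 401 nmol/s.
v = Vmax,app·[S]/(Km,app + [S]) = 401 × 0.317/(0.218 + 0.317) = 238 nmol/s.

238 nmol/s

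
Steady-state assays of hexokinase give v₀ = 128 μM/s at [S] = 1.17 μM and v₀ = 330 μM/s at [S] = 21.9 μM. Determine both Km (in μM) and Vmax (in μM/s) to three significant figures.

In reciprocal form, 1/v = (Km/Vmax)·(1/[S]) + 1/Vmax. The two points give (1/[S], 1/v) = (0.8547, 0.007812) and (0.04566, 0.003030).
Slope = (0.007812 − 0.003030)/(0.8547 − 0.04566) = 0.005911; intercept = 0.007812 − 0.005911×0.8547 = 0.002760.
Vmax = 1/intercept = 362 μM/s; Km = slope × Vmax = 0.005911 × 362 = 2.14 μM.

Km = 2.14 μM; Vmax = 362 μM/s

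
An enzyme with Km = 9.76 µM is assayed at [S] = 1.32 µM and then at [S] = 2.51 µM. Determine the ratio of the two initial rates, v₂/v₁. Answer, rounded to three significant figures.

The fractional saturations are [S]/(Km+[S]) = 1.32/11.08 = 0.1191 and 2.51/12.27 = 0.2046.
v₂/v₁ is just their ratio: 0.2046/0.1191 = 1.72.

1.72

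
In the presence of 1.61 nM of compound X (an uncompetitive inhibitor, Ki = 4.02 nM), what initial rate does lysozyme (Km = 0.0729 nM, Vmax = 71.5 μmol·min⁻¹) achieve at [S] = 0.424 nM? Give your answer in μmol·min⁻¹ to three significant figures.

45.5 μmol·min⁻¹

α = 1 + [I]/Ki = 1 + 1.61/4.02 = 1.400.
For an uncompetitive inhibitor, both parameters are divided by α, giving Vmax/α and Km/α: Km,app = 0.0521 nM, Vmax,app = 51.1 μmol·min⁻¹.
v = Vmax,app·[S]/(Km,app + [S]) = 51.1 × 0.424/(0.0521 + 0.424) = 45.5 μmol·min⁻¹.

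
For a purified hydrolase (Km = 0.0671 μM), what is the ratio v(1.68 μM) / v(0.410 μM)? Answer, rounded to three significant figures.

1.12

The fractional saturations are [S]/(Km+[S]) = 0.410/0.4771 = 0.8594 and 1.68/1.747 = 0.9616.
v₂/v₁ is just their ratio: 0.9616/0.8594 = 1.12.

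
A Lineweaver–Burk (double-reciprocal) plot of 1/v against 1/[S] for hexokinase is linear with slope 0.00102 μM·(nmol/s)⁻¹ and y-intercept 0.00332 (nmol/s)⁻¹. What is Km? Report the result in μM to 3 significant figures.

0.307 μM

y-intercept = 1/Vmax ⇒ Vmax = 301 nmol/s; slope = Km/Vmax ⇒ Km = slope × Vmax.
Km = 0.00102 × 301 = 0.307 μM.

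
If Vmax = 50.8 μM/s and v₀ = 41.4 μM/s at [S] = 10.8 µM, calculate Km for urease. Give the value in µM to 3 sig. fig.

2.45 µM

v/Vmax = 41.4/50.8 = 0.8150 = [S]/(Km+[S]).
So Km + [S] = [S]/0.8150 = 13.25 µM, giving Km = 13.25 − 10.8 = 2.45 µM.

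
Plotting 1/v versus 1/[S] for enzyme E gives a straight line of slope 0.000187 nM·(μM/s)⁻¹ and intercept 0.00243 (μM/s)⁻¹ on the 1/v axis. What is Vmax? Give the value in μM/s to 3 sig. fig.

The y-intercept of a Lineweaver–Burk plot equals 1/Vmax, so Vmax = 1/0.00243 = 412 μM/s.

412 μM/s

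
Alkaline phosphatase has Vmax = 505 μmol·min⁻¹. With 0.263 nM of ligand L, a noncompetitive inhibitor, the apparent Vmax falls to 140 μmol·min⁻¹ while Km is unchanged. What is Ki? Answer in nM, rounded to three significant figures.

0.101 nM

Noncompetitive: Vmax,app = Vmax/α with α = 1 + [I]/Ki.
α = Vmax/Vmax,app = 505/140 = 3.607.
Since α = 1 + [I]/Ki, [I]/Ki = 3.607 − 1 = 2.607 and Ki = 0.263/2.607 = 0.101 nM.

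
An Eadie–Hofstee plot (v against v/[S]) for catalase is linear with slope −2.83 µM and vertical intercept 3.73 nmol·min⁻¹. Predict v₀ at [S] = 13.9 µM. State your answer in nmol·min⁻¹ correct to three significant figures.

3.10 nmol·min⁻¹

In the Eadie–Hofstee form v = Vmax − Km·(v/[S]), the slope is −Km and the intercept is Vmax, so Km = 2.83 µM and Vmax = 3.73 nmol·min⁻¹.
v = 3.73 × 13.9/(2.83 + 13.9) = 3.10 nmol·min⁻¹.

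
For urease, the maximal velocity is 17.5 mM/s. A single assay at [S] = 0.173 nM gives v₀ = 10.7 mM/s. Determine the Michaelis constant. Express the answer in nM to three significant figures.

0.110 nM

v/Vmax = 10.7/17.5 = 0.6114 = [S]/(Km+[S]).
So Km + [S] = [S]/0.6114 = 0.2829 nM, giving Km = 0.2829 − 0.173 = 0.110 nM.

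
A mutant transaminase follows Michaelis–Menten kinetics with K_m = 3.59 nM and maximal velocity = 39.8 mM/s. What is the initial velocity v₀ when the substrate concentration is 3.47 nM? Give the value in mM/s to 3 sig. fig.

19.6 mM/s

v = Vmax·[S]/(Km + [S]) = 39.8 × 3.47 / (3.59 + 3.47)
  = 138.1 / 7.060 = 19.6 mM/s.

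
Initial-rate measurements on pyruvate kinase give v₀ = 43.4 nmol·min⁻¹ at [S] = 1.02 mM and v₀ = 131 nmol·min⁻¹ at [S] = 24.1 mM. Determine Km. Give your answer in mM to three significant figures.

In reciprocal form, 1/v = (Km/Vmax)·(1/[S]) + 1/Vmax. The two points give (1/[S], 1/v) = (0.9804, 0.02304) and (0.04149, 0.007634).
Slope = (0.02304 − 0.007634)/(0.9804 − 0.04149) = 0.01641; intercept = 0.02304 − 0.01641×0.9804 = 0.006953.
Vmax = 1/intercept = 144 nmol·min⁻¹; Km = slope × Vmax = 0.01641 × 144 = 2.36 mM.

2.36 mM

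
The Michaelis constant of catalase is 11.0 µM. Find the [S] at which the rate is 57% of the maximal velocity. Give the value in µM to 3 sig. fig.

14.6 µM

v/Vmax = [S]/(Km+[S]) = 0.57, so [S] = Km·0.57/(1 − 0.57) = 11.0 × 1.326.
[S] = 14.6 µM.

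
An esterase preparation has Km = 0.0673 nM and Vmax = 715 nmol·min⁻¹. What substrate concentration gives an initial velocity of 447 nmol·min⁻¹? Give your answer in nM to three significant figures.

Rearranging v = Vmax[S]/(Km+[S]) gives [S] = Km·v/(Vmax − v).
[S] = 0.0673 × 447 / (715 − 447) = 30.08/268.0 = 0.112 nM.

0.112 nM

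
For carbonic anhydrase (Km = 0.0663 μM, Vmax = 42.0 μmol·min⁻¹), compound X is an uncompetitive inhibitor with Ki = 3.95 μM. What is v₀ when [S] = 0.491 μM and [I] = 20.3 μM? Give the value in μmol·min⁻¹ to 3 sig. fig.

6.69 μmol·min⁻¹

α = 1 + [I]/Ki = 1 + 20.3/3.95 = 6.139.
For an uncompetitive inhibitor, both parameters are divided by α, giving Vmax/α and Km/α: Km,app = 0.0108 μM, Vmax,app = 6.84 μmol·min⁻¹.
v = Vmax,app·[S]/(Km,app + [S]) = 6.84 × 0.491/(0.0108 + 0.491) = 6.69 μmol·min⁻¹.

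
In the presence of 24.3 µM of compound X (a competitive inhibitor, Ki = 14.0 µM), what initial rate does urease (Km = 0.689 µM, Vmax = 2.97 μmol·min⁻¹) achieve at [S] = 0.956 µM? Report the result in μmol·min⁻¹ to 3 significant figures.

0.999 μmol·min⁻¹

With α = 1 + [I]/Ki = 1 + 24.3/14.0 = 2.736, the competitive rate law is v = Vmax[S] / (αKm + [S]).
v = 2.97×0.956 / (2.736×0.689 + 0.956) = 2.839/2.841 = 0.999 μmol·min⁻¹.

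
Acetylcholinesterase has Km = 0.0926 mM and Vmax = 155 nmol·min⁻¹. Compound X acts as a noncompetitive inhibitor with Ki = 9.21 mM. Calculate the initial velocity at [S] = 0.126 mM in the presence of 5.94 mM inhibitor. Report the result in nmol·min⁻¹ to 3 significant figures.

54.3 nmol·min⁻¹

α = 1 + [I]/Ki = 1 + 5.94/9.21 = 1.645.
For a noncompetitive inhibitor, Vmax is reduced to Vmax/α while Km is unchanged: Km,app = 0.0926 mM, Vmax,app = 94.2 nmol·min⁻¹.
v = Vmax,app·[S]/(Km,app + [S]) = 94.2 × 0.126/(0.0926 + 0.126) = 54.3 nmol·min⁻¹.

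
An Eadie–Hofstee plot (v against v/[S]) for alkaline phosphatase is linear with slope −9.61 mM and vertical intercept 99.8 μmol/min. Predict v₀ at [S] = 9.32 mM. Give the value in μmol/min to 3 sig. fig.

In the Eadie–Hofstee form v = Vmax − Km·(v/[S]), the slope is −Km and the intercept is Vmax, so Km = 9.61 mM and Vmax = 99.8 μmol/min.
v = 99.8 × 9.32/(9.61 + 9.32) = 49.1 μmol/min.

49.1 μmol/min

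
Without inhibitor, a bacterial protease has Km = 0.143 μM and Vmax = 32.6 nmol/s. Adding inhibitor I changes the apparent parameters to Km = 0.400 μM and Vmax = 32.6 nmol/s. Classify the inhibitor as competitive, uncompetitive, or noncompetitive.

Km increases (0.143 → 0.400 μM) while Vmax is unchanged — the hallmark of competitive inhibition.

competitive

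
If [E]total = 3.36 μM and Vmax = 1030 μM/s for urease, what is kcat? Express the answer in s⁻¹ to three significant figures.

kcat = Vmax/[E]total = 1030 μM/s / 3.36 μM = 307 s⁻¹.

307 s⁻¹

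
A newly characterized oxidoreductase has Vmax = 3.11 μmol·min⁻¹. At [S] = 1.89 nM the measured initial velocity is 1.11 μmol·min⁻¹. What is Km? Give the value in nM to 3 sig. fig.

3.41 nM

From v = Vmax[S]/(Km+[S]), Km = [S](Vmax − v)/v.
Km = 1.89 × (3.11 − 1.11) / 1.11 = 3.780/1.11 = 3.41 nM.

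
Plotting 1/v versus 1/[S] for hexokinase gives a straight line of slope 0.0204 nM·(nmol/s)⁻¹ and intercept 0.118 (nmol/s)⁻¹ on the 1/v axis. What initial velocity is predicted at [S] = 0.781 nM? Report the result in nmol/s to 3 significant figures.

The y-intercept is 1/Vmax, so Vmax = 1/0.118 = 8.47 nmol/s.
The slope is Km/Vmax, so Km = 0.0204 × 8.47 = 0.173 nM.
Then v = 8.47 × 0.781/(0.173 + 0.781) = 6.94 nmol/s.

6.94 nmol/s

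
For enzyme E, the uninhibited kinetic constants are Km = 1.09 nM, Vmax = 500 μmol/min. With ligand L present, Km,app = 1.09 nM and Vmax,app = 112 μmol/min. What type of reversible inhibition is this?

Vmax decreases (500 → 112 μmol/min) while Km is unchanged — pure noncompetitive inhibition.

noncompetitive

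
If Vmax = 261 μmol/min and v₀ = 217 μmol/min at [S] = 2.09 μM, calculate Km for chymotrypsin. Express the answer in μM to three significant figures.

From v = Vmax[S]/(Km+[S]), Km = [S](Vmax − v)/v.
Km = 2.09 × (261 − 217) / 217 = 91.96/217 = 0.424 μM.

0.424 μM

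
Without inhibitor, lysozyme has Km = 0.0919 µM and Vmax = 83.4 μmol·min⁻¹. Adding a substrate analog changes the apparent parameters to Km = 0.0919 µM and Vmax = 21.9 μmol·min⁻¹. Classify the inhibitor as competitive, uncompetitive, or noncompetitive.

noncompetitive

Vmax decreases (83.4 → 21.9 μmol·min⁻¹) while Km is unchanged — pure noncompetitive inhibition.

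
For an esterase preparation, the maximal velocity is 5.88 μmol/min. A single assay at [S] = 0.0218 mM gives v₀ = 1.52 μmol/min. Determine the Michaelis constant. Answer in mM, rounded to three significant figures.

From v = Vmax[S]/(Km+[S]), Km = [S](Vmax − v)/v.
Km = 0.0218 × (5.88 − 1.52) / 1.52 = 0.09505/1.52 = 0.0625 mM.

0.0625 mM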